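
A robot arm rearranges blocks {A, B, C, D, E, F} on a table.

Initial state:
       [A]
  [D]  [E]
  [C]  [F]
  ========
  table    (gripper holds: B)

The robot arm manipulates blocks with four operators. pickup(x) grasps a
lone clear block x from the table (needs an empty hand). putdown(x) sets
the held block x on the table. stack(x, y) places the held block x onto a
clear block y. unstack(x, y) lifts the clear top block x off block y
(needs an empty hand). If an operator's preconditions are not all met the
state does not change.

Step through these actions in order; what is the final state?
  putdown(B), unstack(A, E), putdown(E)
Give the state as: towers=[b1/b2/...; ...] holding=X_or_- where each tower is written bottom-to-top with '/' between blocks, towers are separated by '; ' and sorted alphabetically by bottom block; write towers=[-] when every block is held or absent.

step 1 (putdown(B)): towers=[B; C/D; F/E/A] holding=-
step 2 (unstack(A, E)): towers=[B; C/D; F/E] holding=A
step 3 (putdown(E)) [no-op]: towers=[B; C/D; F/E] holding=A

towers=[B; C/D; F/E] holding=A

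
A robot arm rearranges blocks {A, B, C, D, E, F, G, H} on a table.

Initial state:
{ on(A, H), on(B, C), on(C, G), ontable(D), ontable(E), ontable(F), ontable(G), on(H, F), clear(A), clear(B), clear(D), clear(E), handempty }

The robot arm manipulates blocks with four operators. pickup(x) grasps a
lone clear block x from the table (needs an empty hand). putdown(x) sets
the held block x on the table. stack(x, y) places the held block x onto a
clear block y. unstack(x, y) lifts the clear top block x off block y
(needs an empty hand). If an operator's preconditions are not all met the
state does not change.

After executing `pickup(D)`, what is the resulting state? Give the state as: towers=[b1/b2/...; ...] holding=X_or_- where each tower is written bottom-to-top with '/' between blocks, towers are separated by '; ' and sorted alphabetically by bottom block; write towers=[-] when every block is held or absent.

towers=[E; F/H/A; G/C/B] holding=D

before: towers=[D; E; F/H/A; G/C/B] holding=-
pre[pickup(D)]: clear(D) ✓, ontable(D) ✓, handempty ✓
all met → apply pickup(D)
after:  towers=[E; F/H/A; G/C/B] holding=D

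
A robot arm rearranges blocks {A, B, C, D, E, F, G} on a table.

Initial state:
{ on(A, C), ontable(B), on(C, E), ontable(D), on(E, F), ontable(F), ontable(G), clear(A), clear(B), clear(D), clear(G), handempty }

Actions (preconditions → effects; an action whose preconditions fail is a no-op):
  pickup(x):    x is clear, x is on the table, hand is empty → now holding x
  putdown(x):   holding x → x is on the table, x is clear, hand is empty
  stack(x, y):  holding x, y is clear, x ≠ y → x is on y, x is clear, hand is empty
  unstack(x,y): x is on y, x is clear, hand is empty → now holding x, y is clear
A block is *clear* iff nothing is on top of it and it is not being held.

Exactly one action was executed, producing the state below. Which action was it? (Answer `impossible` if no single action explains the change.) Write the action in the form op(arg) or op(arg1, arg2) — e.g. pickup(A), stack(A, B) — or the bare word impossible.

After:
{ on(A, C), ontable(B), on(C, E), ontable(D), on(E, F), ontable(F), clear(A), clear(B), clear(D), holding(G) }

pickup(G)

target: towers=[B; D; F/E/C/A] holding=G
         pickup(B) → towers=[D; F/E/C/A; G] holding=B
         pickup(G) → towers=[B; D; F/E/C/A] holding=G  ← match
         pickup(D) → towers=[B; F/E/C/A; G] holding=D
     unstack(A, C) → towers=[B; D; F/E/C; G] holding=A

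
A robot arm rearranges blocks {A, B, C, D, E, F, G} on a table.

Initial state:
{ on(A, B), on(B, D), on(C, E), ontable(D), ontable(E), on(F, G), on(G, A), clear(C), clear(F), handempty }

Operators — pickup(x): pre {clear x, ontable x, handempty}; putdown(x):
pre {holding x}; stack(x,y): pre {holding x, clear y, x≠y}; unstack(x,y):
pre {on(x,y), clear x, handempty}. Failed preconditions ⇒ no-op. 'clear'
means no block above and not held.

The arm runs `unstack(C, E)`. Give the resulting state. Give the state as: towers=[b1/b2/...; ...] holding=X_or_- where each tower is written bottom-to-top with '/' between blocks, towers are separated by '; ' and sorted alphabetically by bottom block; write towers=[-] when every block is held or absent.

before: towers=[D/B/A/G/F; E/C] holding=-
pre[unstack(C, E)]: on(C,E) ok, clear(C) ok, handempty ok
all met → apply unstack(C, E)
after:  towers=[D/B/A/G/F; E] holding=C

towers=[D/B/A/G/F; E] holding=C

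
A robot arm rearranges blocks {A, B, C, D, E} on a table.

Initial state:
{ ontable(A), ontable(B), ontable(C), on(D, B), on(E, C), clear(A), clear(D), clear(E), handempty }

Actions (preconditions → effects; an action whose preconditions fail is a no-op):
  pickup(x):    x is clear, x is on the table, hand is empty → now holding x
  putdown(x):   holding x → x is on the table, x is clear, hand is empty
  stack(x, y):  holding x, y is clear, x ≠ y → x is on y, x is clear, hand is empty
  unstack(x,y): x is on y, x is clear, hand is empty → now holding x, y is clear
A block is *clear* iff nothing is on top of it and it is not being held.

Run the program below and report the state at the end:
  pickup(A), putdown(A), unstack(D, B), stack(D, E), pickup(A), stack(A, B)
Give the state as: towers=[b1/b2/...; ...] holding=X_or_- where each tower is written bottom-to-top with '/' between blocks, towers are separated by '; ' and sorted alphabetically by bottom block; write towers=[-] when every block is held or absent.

step 1 (pickup(A)): towers=[B/D; C/E] holding=A
step 2 (putdown(A)): towers=[A; B/D; C/E] holding=-
step 3 (unstack(D, B)): towers=[A; B; C/E] holding=D
step 4 (stack(D, E)): towers=[A; B; C/E/D] holding=-
step 5 (pickup(A)): towers=[B; C/E/D] holding=A
step 6 (stack(A, B)): towers=[B/A; C/E/D] holding=-

towers=[B/A; C/E/D] holding=-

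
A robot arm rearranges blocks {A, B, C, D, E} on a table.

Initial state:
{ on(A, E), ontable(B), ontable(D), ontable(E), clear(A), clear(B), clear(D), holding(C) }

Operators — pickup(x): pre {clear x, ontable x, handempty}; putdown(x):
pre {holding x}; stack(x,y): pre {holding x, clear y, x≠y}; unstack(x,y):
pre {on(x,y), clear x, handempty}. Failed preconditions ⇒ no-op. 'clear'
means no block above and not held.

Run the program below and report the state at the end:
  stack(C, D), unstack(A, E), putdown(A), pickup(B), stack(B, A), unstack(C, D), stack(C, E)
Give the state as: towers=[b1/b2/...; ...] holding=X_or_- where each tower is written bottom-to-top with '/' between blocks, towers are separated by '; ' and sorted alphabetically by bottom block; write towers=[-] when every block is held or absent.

towers=[A/B; D; E/C] holding=-

step 1 (stack(C, D)): towers=[B; D/C; E/A] holding=-
step 2 (unstack(A, E)): towers=[B; D/C; E] holding=A
step 3 (putdown(A)): towers=[A; B; D/C; E] holding=-
step 4 (pickup(B)): towers=[A; D/C; E] holding=B
step 5 (stack(B, A)): towers=[A/B; D/C; E] holding=-
step 6 (unstack(C, D)): towers=[A/B; D; E] holding=C
step 7 (stack(C, E)): towers=[A/B; D; E/C] holding=-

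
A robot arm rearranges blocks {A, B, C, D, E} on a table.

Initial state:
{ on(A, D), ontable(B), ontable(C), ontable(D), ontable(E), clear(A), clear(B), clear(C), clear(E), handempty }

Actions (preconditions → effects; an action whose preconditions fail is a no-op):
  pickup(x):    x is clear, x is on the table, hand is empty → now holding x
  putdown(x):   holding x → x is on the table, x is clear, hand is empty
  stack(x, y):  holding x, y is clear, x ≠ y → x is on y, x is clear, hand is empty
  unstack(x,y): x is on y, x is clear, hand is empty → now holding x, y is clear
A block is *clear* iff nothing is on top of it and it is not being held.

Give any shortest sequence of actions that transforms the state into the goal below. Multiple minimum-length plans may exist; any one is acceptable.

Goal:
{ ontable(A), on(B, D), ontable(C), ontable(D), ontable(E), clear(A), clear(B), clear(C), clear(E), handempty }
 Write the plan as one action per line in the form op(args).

unstack(A, D)
putdown(A)
pickup(B)
stack(B, D)

step 1 (unstack(A, D)): towers=[B; C; D; E] holding=A
step 2 (putdown(A)): towers=[A; B; C; D; E] holding=-
step 3 (pickup(B)): towers=[A; C; D; E] holding=B
step 4 (stack(B, D)): towers=[A; C; D/B; E] holding=-
goal check: towers=[A; C; D/B; E] holding=- — reached (length 4, optimal by BFS)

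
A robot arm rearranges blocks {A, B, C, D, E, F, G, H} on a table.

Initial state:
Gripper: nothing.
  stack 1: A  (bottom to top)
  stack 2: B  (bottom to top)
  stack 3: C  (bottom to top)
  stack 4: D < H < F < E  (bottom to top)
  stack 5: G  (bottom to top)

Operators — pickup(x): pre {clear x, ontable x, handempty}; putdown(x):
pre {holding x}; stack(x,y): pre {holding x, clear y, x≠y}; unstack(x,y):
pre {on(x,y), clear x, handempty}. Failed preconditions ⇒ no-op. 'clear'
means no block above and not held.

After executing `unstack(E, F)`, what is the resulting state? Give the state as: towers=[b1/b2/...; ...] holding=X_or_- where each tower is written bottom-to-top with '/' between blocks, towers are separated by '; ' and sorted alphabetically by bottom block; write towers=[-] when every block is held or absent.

before: towers=[A; B; C; D/H/F/E; G] holding=-
pre[unstack(E, F)]: on(E,F) ✓, clear(E) ✓, handempty ✓
all met → apply unstack(E, F)
after:  towers=[A; B; C; D/H/F; G] holding=E

towers=[A; B; C; D/H/F; G] holding=E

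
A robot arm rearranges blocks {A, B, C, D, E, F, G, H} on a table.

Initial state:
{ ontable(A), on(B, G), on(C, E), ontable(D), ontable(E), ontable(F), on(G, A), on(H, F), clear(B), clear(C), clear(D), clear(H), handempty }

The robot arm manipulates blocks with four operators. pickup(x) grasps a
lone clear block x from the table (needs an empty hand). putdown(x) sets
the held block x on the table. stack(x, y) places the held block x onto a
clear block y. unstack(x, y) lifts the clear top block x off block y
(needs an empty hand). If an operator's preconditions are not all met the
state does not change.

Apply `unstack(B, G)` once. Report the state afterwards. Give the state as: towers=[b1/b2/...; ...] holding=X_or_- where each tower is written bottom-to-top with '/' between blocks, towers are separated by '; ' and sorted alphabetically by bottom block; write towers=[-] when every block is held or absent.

before: towers=[A/G/B; D; E/C; F/H] holding=-
pre[unstack(B, G)]: on(B,G) ✓, clear(B) ✓, handempty ✓
all met → apply unstack(B, G)
after:  towers=[A/G; D; E/C; F/H] holding=B

towers=[A/G; D; E/C; F/H] holding=B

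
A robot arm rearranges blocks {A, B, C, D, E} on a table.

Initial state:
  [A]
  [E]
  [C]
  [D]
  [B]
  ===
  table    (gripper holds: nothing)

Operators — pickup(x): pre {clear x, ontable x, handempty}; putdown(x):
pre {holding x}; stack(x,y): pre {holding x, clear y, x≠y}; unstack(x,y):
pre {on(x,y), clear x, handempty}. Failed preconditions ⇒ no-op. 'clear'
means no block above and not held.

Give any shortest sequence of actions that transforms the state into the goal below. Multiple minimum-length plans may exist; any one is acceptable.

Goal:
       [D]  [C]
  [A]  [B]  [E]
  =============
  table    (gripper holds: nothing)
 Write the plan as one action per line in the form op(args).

unstack(A, E)
putdown(A)
unstack(E, C)
putdown(E)
unstack(C, D)
stack(C, E)

step 1 (unstack(A, E)): towers=[B/D/C/E] holding=A
step 2 (putdown(A)): towers=[A; B/D/C/E] holding=-
step 3 (unstack(E, C)): towers=[A; B/D/C] holding=E
step 4 (putdown(E)): towers=[A; B/D/C; E] holding=-
step 5 (unstack(C, D)): towers=[A; B/D; E] holding=C
step 6 (stack(C, E)): towers=[A; B/D; E/C] holding=-
goal check: towers=[A; B/D; E/C] holding=- — reached (length 6, optimal by BFS)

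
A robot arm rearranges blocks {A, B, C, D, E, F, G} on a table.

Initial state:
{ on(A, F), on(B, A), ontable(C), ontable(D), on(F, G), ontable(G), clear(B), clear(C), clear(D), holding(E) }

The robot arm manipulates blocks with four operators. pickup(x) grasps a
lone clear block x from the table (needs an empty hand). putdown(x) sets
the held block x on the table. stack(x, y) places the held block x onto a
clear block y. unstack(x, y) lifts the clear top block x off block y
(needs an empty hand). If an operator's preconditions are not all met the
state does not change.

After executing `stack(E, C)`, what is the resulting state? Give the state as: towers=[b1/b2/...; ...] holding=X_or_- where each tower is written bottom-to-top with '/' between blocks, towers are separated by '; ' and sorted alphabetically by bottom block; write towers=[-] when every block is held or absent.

before: towers=[C; D; G/F/A/B] holding=E
pre[stack(E, C)]: holding(E) ✓, clear(C) ✓, E≠C ✓
all met → apply stack(E, C)
after:  towers=[C/E; D; G/F/A/B] holding=-

towers=[C/E; D; G/F/A/B] holding=-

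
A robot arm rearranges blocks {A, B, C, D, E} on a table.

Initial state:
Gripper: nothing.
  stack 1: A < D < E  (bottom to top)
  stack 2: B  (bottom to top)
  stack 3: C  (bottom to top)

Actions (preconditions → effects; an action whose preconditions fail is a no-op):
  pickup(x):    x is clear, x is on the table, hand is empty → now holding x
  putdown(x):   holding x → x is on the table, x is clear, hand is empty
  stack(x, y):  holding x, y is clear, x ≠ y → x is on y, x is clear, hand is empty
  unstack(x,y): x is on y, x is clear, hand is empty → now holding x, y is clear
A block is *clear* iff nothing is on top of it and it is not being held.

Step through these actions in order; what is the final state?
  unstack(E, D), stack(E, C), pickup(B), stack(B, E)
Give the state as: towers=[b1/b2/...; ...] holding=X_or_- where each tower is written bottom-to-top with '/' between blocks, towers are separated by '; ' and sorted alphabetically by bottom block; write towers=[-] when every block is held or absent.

step 1 (unstack(E, D)): towers=[A/D; B; C] holding=E
step 2 (stack(E, C)): towers=[A/D; B; C/E] holding=-
step 3 (pickup(B)): towers=[A/D; C/E] holding=B
step 4 (stack(B, E)): towers=[A/D; C/E/B] holding=-

towers=[A/D; C/E/B] holding=-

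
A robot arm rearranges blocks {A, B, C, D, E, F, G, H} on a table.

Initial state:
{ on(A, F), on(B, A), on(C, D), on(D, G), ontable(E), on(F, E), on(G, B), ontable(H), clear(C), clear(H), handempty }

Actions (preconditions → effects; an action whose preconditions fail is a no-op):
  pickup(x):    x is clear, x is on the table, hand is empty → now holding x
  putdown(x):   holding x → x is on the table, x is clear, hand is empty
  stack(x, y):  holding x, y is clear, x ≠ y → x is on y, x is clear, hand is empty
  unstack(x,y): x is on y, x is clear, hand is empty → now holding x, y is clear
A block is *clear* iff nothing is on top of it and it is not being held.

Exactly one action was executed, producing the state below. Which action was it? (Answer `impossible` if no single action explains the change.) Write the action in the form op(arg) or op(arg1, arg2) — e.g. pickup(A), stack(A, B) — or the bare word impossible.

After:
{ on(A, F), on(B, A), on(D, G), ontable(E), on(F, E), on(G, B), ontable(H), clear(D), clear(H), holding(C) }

unstack(C, D)

target: towers=[E/F/A/B/G/D; H] holding=C
         pickup(H) → towers=[E/F/A/B/G/D/C] holding=H
     unstack(C, D) → towers=[E/F/A/B/G/D; H] holding=C  ← match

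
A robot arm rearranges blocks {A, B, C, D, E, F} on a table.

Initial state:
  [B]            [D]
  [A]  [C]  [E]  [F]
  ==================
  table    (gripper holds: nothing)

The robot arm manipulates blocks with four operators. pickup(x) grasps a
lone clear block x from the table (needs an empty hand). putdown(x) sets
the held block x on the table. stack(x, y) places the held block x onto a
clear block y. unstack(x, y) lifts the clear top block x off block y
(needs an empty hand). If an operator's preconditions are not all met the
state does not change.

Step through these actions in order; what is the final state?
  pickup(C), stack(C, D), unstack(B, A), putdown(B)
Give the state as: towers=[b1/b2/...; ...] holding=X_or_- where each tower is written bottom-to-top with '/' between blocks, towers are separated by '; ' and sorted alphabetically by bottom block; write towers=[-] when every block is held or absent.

step 1 (pickup(C)): towers=[A/B; E; F/D] holding=C
step 2 (stack(C, D)): towers=[A/B; E; F/D/C] holding=-
step 3 (unstack(B, A)): towers=[A; E; F/D/C] holding=B
step 4 (putdown(B)): towers=[A; B; E; F/D/C] holding=-

towers=[A; B; E; F/D/C] holding=-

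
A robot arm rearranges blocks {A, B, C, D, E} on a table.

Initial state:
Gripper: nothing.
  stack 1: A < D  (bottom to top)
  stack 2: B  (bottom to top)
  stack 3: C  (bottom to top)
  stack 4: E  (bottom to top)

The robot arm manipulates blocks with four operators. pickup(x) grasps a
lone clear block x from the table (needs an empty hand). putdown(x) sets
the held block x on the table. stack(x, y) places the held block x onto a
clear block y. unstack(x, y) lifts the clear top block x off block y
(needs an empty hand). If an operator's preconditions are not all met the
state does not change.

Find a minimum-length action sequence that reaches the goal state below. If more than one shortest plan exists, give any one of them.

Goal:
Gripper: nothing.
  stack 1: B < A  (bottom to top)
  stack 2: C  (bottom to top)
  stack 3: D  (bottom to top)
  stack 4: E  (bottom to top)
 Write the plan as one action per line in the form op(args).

step 1 (unstack(D, A)): towers=[A; B; C; E] holding=D
step 2 (putdown(D)): towers=[A; B; C; D; E] holding=-
step 3 (pickup(A)): towers=[B; C; D; E] holding=A
step 4 (stack(A, B)): towers=[B/A; C; D; E] holding=-
goal check: towers=[B/A; C; D; E] holding=- — reached (length 4, optimal by BFS)

unstack(D, A)
putdown(D)
pickup(A)
stack(A, B)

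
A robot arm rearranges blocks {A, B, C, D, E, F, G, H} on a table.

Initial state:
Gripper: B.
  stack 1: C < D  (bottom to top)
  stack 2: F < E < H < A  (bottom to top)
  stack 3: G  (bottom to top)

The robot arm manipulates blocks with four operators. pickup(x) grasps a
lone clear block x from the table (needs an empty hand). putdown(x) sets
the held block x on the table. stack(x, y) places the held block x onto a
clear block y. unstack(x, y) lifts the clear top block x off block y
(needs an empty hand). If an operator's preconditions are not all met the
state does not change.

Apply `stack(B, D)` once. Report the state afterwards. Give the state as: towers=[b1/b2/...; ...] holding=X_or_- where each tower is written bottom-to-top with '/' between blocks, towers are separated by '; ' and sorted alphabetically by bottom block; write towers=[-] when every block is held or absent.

before: towers=[C/D; F/E/H/A; G] holding=B
pre[stack(B, D)]: holding(B) yes, clear(D) yes, B≠D yes
all met → apply stack(B, D)
after:  towers=[C/D/B; F/E/H/A; G] holding=-

towers=[C/D/B; F/E/H/A; G] holding=-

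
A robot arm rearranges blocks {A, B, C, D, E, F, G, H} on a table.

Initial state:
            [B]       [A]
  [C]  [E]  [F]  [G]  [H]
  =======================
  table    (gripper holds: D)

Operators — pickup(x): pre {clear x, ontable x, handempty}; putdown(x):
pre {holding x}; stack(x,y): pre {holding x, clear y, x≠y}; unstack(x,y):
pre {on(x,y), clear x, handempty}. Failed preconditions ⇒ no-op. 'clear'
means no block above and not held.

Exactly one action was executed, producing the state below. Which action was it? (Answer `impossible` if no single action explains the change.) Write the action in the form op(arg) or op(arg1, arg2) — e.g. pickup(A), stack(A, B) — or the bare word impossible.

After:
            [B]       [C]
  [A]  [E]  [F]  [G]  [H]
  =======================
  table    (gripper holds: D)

impossible

target: towers=[A; E; F/B; G; H/C] holding=D
        putdown(D) → towers=[C; D; E; F/B; G; H/A] holding=-
       stack(D, G) → towers=[C; E; F/B; G/D; H/A] holding=-
       stack(D, A) → towers=[C; E; F/B; G; H/A/D] holding=-
       stack(D, E) → towers=[C; E/D; F/B; G; H/A] holding=-
       stack(D, B) → towers=[C; E; F/B/D; G; H/A] holding=-
       stack(D, C) → towers=[C/D; E; F/B; G; H/A] holding=-
none of the 6 applicable actions match → impossible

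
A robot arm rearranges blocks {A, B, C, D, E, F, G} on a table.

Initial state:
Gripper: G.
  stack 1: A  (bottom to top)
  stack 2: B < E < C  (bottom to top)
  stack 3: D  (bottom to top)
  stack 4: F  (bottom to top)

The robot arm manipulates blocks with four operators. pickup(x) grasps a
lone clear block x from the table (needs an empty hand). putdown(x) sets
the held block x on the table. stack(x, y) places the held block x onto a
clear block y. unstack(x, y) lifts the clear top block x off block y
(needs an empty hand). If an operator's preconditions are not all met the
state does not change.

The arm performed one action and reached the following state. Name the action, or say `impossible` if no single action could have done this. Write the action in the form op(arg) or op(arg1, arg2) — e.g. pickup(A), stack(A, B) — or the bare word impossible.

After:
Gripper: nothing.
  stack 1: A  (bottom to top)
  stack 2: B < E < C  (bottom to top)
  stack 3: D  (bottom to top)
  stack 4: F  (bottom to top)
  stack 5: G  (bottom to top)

target: towers=[A; B/E/C; D; F; G] holding=-
        putdown(G) → towers=[A; B/E/C; D; F; G] holding=-  ← match
       stack(G, F) → towers=[A; B/E/C; D; F/G] holding=-
       stack(G, D) → towers=[A; B/E/C; D/G; F] holding=-
       stack(G, A) → towers=[A/G; B/E/C; D; F] holding=-
       stack(G, C) → towers=[A; B/E/C/G; D; F] holding=-

putdown(G)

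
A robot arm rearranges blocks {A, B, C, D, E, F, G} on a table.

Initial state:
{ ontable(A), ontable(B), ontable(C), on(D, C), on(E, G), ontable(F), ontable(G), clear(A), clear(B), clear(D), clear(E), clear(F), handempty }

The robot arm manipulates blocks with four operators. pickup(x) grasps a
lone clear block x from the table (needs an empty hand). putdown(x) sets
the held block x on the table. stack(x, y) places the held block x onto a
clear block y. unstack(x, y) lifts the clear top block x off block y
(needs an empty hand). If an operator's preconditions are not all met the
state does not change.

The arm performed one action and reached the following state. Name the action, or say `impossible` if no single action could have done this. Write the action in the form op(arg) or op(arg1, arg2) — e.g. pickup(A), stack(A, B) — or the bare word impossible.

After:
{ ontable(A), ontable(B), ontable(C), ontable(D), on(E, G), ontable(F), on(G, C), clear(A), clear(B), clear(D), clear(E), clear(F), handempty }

impossible

target: towers=[A; B; C/G/E; D; F] holding=-
         pickup(B) → towers=[A; C/D; F; G/E] holding=B
         pickup(F) → towers=[A; B; C/D; G/E] holding=F
     unstack(D, C) → towers=[A; B; C; F; G/E] holding=D
         pickup(A) → towers=[B; C/D; F; G/E] holding=A
     unstack(E, G) → towers=[A; B; C/D; F; G] holding=E
none of the 5 applicable actions match → impossible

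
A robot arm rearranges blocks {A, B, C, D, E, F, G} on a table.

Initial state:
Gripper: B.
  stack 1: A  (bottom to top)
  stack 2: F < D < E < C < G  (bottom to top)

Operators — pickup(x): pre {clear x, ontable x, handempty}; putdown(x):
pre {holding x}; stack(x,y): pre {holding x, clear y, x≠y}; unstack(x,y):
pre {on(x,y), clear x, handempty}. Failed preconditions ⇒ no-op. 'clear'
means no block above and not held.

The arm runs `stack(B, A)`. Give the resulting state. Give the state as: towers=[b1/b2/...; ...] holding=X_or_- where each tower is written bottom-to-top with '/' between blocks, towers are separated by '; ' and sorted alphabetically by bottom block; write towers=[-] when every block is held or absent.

towers=[A/B; F/D/E/C/G] holding=-

before: towers=[A; F/D/E/C/G] holding=B
pre[stack(B, A)]: holding(B) ✓, clear(A) ✓, B≠A ✓
all met → apply stack(B, A)
after:  towers=[A/B; F/D/E/C/G] holding=-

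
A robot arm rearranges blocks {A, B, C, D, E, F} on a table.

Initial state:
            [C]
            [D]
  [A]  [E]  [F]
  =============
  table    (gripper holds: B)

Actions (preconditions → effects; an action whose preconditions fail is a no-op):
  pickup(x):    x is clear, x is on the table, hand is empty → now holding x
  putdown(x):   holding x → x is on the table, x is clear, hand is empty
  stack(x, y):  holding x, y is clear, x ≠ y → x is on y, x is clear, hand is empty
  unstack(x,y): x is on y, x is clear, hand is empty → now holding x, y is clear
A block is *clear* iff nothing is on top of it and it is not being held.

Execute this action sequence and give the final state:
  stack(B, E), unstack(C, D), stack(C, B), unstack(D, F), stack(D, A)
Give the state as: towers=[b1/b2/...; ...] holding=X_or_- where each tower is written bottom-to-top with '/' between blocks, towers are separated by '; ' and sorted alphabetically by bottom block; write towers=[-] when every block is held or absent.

towers=[A/D; E/B/C; F] holding=-

step 1 (stack(B, E)): towers=[A; E/B; F/D/C] holding=-
step 2 (unstack(C, D)): towers=[A; E/B; F/D] holding=C
step 3 (stack(C, B)): towers=[A; E/B/C; F/D] holding=-
step 4 (unstack(D, F)): towers=[A; E/B/C; F] holding=D
step 5 (stack(D, A)): towers=[A/D; E/B/C; F] holding=-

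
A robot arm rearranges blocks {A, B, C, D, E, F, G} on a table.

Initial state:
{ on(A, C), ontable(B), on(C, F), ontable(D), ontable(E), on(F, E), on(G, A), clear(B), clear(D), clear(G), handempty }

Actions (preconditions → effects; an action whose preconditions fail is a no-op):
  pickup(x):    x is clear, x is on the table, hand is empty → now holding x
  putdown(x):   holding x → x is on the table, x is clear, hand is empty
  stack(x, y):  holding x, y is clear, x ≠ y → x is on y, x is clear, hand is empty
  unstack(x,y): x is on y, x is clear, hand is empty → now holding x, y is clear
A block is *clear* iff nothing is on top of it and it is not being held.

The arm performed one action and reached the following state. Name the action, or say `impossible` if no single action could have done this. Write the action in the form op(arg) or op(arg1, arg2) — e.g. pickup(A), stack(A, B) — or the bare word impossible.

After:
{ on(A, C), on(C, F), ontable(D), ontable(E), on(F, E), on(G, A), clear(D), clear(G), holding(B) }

target: towers=[D; E/F/C/A/G] holding=B
         pickup(B) → towers=[D; E/F/C/A/G] holding=B  ← match
     unstack(G, A) → towers=[B; D; E/F/C/A] holding=G
         pickup(D) → towers=[B; E/F/C/A/G] holding=D

pickup(B)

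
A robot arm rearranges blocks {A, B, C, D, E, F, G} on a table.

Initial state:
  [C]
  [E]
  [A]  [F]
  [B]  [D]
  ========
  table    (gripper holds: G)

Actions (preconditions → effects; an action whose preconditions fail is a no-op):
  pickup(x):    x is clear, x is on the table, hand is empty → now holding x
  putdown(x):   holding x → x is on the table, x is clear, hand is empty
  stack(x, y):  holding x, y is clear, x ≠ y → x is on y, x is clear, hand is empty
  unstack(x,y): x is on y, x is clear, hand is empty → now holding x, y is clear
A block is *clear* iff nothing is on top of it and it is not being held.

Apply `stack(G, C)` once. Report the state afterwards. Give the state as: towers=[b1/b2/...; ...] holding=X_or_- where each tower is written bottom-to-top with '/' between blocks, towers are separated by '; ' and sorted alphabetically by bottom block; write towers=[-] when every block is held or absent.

before: towers=[B/A/E/C; D/F] holding=G
pre[stack(G, C)]: holding(G) yes, clear(C) yes, G≠C yes
all met → apply stack(G, C)
after:  towers=[B/A/E/C/G; D/F] holding=-

towers=[B/A/E/C/G; D/F] holding=-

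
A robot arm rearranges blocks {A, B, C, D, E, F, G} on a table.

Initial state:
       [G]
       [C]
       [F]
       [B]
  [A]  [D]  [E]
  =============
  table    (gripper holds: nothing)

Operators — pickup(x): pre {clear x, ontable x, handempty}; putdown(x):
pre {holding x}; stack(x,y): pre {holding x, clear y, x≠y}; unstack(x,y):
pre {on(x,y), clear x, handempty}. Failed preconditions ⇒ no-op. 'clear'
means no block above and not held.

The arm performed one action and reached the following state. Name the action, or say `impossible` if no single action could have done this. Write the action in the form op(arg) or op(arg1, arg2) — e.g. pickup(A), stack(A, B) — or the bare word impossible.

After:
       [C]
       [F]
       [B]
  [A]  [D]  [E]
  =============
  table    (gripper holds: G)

unstack(G, C)

target: towers=[A; D/B/F/C; E] holding=G
     unstack(G, C) → towers=[A; D/B/F/C; E] holding=G  ← match
         pickup(A) → towers=[D/B/F/C/G; E] holding=A
         pickup(E) → towers=[A; D/B/F/C/G] holding=E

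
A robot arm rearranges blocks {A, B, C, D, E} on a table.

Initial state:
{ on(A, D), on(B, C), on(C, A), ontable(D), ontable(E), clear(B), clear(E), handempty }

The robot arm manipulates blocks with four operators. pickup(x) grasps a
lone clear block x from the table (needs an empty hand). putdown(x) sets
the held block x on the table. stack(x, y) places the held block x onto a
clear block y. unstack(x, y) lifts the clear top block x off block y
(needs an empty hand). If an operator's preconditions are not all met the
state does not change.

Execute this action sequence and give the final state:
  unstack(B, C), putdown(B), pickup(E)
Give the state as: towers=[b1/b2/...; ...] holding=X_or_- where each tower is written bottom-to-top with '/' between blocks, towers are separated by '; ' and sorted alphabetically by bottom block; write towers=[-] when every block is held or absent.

step 1 (unstack(B, C)): towers=[D/A/C; E] holding=B
step 2 (putdown(B)): towers=[B; D/A/C; E] holding=-
step 3 (pickup(E)): towers=[B; D/A/C] holding=E

towers=[B; D/A/C] holding=E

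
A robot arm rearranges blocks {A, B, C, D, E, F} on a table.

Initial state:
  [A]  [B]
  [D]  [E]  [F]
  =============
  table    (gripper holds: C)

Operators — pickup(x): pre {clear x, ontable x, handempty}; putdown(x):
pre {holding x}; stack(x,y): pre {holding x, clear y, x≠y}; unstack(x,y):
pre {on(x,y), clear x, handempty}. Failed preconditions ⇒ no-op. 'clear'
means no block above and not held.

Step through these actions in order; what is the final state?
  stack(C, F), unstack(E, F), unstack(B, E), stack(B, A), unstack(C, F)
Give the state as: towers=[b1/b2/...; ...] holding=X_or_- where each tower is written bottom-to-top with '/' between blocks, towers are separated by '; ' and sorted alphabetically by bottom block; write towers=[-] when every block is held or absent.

towers=[D/A/B; E; F] holding=C

step 1 (stack(C, F)): towers=[D/A; E/B; F/C] holding=-
step 2 (unstack(E, F)) [no-op]: towers=[D/A; E/B; F/C] holding=-
step 3 (unstack(B, E)): towers=[D/A; E; F/C] holding=B
step 4 (stack(B, A)): towers=[D/A/B; E; F/C] holding=-
step 5 (unstack(C, F)): towers=[D/A/B; E; F] holding=C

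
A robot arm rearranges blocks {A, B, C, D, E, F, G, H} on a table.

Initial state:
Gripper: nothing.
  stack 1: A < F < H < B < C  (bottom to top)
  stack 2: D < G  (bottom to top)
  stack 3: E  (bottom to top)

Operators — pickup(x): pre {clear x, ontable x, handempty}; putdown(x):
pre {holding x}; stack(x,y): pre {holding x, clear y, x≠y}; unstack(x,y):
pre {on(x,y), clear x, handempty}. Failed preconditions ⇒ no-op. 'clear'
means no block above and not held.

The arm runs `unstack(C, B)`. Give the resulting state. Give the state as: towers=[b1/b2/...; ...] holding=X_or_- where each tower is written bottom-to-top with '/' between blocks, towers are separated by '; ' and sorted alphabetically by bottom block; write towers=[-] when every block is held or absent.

towers=[A/F/H/B; D/G; E] holding=C

before: towers=[A/F/H/B/C; D/G; E] holding=-
pre[unstack(C, B)]: on(C,B) ok, clear(C) ok, handempty ok
all met → apply unstack(C, B)
after:  towers=[A/F/H/B; D/G; E] holding=C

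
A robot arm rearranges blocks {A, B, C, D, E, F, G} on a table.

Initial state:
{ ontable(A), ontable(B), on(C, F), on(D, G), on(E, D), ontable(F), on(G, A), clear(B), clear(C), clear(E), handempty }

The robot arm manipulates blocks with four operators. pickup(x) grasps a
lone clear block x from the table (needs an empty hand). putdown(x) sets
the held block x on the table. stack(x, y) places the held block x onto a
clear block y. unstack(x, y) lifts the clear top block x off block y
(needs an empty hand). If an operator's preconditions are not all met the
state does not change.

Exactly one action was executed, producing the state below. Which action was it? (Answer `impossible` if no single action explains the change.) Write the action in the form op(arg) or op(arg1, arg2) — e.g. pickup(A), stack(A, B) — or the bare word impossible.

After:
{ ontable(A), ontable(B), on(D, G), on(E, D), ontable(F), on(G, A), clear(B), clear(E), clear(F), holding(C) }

unstack(C, F)

target: towers=[A/G/D/E; B; F] holding=C
         pickup(B) → towers=[A/G/D/E; F/C] holding=B
     unstack(E, D) → towers=[A/G/D; B; F/C] holding=E
     unstack(C, F) → towers=[A/G/D/E; B; F] holding=C  ← match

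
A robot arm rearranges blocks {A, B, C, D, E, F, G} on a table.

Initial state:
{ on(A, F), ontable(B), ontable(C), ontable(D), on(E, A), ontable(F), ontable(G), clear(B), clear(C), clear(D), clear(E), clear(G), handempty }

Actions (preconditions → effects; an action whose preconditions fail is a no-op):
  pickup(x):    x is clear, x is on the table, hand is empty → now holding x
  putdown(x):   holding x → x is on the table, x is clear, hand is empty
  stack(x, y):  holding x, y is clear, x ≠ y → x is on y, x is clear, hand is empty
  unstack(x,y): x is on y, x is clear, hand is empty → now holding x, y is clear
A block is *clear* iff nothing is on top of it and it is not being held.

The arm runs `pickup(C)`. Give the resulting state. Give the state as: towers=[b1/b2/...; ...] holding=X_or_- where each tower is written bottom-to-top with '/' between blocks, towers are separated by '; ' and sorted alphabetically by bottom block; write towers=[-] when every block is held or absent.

before: towers=[B; C; D; F/A/E; G] holding=-
pre[pickup(C)]: clear(C) yes, ontable(C) yes, handempty yes
all met → apply pickup(C)
after:  towers=[B; D; F/A/E; G] holding=C

towers=[B; D; F/A/E; G] holding=C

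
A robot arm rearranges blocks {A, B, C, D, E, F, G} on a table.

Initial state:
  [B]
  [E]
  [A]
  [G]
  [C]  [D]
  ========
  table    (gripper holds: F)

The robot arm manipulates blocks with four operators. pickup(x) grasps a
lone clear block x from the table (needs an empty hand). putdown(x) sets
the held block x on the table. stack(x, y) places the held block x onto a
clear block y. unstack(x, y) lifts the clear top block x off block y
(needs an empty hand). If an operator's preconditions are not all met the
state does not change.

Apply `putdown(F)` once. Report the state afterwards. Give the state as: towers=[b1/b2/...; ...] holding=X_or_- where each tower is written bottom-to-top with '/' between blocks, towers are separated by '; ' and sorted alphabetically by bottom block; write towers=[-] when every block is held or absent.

towers=[C/G/A/E/B; D; F] holding=-

before: towers=[C/G/A/E/B; D] holding=F
pre[putdown(F)]: holding(F) yes
all met → apply putdown(F)
after:  towers=[C/G/A/E/B; D; F] holding=-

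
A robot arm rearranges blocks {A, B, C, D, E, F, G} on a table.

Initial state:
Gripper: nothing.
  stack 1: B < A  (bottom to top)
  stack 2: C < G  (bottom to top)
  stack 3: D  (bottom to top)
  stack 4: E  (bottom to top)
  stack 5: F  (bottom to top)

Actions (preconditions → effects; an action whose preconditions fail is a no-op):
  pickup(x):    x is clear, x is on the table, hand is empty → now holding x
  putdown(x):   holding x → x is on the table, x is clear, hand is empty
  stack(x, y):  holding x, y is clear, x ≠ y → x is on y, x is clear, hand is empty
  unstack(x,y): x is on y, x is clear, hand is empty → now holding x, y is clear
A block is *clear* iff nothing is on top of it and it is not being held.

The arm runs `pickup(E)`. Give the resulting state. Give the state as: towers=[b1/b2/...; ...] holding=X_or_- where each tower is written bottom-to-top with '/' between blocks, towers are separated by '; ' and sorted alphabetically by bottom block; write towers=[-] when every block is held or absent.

before: towers=[B/A; C/G; D; E; F] holding=-
pre[pickup(E)]: clear(E) ✓, ontable(E) ✓, handempty ✓
all met → apply pickup(E)
after:  towers=[B/A; C/G; D; F] holding=E

towers=[B/A; C/G; D; F] holding=E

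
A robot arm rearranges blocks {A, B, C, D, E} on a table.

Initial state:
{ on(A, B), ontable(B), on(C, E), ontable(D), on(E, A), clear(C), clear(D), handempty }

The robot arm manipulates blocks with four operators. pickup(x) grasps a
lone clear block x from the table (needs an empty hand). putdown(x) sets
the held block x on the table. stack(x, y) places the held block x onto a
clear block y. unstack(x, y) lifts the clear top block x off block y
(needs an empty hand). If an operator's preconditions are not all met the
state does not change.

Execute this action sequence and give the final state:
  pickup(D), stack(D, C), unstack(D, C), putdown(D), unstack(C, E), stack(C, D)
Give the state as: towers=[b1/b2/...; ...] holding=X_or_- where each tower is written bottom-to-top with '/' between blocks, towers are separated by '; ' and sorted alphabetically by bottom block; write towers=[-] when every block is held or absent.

towers=[B/A/E; D/C] holding=-

step 1 (pickup(D)): towers=[B/A/E/C] holding=D
step 2 (stack(D, C)): towers=[B/A/E/C/D] holding=-
step 3 (unstack(D, C)): towers=[B/A/E/C] holding=D
step 4 (putdown(D)): towers=[B/A/E/C; D] holding=-
step 5 (unstack(C, E)): towers=[B/A/E; D] holding=C
step 6 (stack(C, D)): towers=[B/A/E; D/C] holding=-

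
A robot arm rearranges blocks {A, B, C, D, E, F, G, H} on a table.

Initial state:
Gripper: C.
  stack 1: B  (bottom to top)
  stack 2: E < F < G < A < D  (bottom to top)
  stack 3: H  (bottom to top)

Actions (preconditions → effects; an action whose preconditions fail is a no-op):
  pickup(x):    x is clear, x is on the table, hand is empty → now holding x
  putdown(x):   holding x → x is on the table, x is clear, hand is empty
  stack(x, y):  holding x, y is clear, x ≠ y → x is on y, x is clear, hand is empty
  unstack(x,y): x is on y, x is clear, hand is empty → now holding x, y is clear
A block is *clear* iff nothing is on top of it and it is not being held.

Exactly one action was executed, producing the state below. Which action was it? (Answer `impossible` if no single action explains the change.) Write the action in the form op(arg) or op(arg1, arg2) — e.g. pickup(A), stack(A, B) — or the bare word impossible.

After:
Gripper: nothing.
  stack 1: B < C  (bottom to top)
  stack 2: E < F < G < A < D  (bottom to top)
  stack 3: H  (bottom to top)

target: towers=[B/C; E/F/G/A/D; H] holding=-
        putdown(C) → towers=[B; C; E/F/G/A/D; H] holding=-
       stack(C, H) → towers=[B; E/F/G/A/D; H/C] holding=-
       stack(C, B) → towers=[B/C; E/F/G/A/D; H] holding=-  ← match
       stack(C, D) → towers=[B; E/F/G/A/D/C; H] holding=-

stack(C, B)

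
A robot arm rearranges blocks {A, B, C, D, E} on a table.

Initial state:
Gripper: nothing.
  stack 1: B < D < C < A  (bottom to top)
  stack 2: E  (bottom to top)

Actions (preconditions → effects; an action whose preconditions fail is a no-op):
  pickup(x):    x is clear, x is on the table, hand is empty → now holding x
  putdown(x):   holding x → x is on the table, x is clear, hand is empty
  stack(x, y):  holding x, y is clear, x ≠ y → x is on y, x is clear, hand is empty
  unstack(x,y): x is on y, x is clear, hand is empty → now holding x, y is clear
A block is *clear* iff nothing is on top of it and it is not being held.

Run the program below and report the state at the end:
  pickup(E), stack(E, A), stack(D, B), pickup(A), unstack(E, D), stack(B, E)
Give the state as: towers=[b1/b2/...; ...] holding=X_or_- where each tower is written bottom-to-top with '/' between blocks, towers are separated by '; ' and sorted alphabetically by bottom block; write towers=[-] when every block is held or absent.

step 1 (pickup(E)): towers=[B/D/C/A] holding=E
step 2 (stack(E, A)): towers=[B/D/C/A/E] holding=-
step 3 (stack(D, B)) [no-op]: towers=[B/D/C/A/E] holding=-
step 4 (pickup(A)) [no-op]: towers=[B/D/C/A/E] holding=-
step 5 (unstack(E, D)) [no-op]: towers=[B/D/C/A/E] holding=-
step 6 (stack(B, E)) [no-op]: towers=[B/D/C/A/E] holding=-

towers=[B/D/C/A/E] holding=-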